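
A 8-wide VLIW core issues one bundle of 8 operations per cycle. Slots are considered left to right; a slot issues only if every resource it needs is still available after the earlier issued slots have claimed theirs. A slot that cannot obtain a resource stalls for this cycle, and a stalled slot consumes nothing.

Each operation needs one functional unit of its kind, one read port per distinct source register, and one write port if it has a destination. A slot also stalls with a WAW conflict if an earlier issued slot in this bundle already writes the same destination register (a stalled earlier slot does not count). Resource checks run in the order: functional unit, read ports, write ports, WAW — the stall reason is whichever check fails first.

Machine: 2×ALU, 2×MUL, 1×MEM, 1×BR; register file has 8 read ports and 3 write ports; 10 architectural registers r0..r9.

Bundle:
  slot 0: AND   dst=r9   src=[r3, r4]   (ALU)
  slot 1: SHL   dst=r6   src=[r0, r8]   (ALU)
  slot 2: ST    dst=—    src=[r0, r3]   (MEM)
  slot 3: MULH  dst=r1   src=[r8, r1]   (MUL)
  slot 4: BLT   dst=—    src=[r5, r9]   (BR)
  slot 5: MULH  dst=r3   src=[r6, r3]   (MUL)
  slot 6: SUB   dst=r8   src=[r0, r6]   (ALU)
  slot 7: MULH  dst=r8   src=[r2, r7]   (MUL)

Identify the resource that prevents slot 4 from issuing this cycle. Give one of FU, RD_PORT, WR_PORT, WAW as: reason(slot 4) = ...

#0 ALU src=r3,r4 dispatched  <A:1 Mu:2 Ld:1 B:1 rd:6 wr:2>
#1 ALU src=r0,r8 dispatched  <A:0 Mu:2 Ld:1 B:1 rd:4 wr:1>
#2 MEM src=r0,r3 dispatched  <A:0 Mu:2 Ld:0 B:1 rd:2 wr:1>
#3 MUL src=r8,r1 dispatched  <A:0 Mu:1 Ld:0 B:1 rd:0 wr:0>
#4 BR src=r5,r9 held:RD_PORT  <A:0 Mu:1 Ld:0 B:1 rd:0 wr:0>
#5 MUL src=r6,r3 held:RD_PORT  <A:0 Mu:1 Ld:0 B:1 rd:0 wr:0>
#6 ALU src=r0,r6 held:FU  <A:0 Mu:1 Ld:0 B:1 rd:0 wr:0>
#7 MUL src=r2,r7 held:RD_PORT  <A:0 Mu:1 Ld:0 B:1 rd:0 wr:0>

reason(slot 4) = RD_PORT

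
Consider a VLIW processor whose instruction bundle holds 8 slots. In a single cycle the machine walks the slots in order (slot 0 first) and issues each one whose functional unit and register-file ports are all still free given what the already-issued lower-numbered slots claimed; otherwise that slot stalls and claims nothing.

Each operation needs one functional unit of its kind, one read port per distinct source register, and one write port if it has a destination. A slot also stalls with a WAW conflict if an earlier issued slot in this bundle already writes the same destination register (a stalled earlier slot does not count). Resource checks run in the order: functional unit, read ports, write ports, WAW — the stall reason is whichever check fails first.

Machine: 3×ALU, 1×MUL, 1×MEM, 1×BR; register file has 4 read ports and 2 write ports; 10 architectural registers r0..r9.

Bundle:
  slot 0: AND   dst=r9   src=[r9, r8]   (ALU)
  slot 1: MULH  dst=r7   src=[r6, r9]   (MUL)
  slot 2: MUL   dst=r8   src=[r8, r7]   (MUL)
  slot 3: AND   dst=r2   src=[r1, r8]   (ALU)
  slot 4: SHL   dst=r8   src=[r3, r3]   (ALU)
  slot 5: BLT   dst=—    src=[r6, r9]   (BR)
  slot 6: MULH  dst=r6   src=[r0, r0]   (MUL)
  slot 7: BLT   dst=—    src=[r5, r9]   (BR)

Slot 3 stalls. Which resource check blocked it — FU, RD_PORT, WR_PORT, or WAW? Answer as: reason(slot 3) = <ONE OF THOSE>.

reason(slot 3) = RD_PORT

  0. ALU→r9 ⇒ go  {2A/1Mu/1Ld/1B | 2r 1w}
  1. MUL→r7 ⇒ go  {2A/0Mu/1Ld/1B | 0r 0w}
  2. MUL→r8 ⇒ no(FU)  {2A/0Mu/1Ld/1B | 0r 0w}
  3. ALU→r2 ⇒ no(RD_PORT)  {2A/0Mu/1Ld/1B | 0r 0w}
  4. ALU→r8 ⇒ no(RD_PORT)  {2A/0Mu/1Ld/1B | 0r 0w}
  5. BR ⇒ no(RD_PORT)  {2A/0Mu/1Ld/1B | 0r 0w}
  6. MUL→r6 ⇒ no(FU)  {2A/0Mu/1Ld/1B | 0r 0w}
  7. BR ⇒ no(RD_PORT)  {2A/0Mu/1Ld/1B | 0r 0w}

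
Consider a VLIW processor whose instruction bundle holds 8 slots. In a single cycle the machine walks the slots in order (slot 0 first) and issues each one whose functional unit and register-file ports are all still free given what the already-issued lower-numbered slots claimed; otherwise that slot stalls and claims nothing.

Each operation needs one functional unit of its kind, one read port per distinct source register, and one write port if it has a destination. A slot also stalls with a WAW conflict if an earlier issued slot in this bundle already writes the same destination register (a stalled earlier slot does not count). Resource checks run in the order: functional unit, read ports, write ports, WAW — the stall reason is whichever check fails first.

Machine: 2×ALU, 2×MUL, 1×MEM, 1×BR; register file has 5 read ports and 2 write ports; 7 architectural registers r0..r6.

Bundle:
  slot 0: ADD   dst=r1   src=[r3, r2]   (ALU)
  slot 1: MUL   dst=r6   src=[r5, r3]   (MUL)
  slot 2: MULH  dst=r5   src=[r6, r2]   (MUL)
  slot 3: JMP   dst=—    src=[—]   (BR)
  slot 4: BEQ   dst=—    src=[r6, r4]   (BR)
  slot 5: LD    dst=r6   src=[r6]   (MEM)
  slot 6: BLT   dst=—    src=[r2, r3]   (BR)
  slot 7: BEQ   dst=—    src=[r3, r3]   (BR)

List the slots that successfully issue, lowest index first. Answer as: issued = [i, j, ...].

issued = [0, 1, 3]

(0) want 1×ALU +2rd +1wr — yes → AL1|MU2|ME1|BR1|rd3|wr1
(1) want 1×MUL +2rd +1wr — yes → AL1|MU1|ME1|BR1|rd1|wr0
(2) want 1×MUL +2rd +1wr — RD_PORT → AL1|MU1|ME1|BR1|rd1|wr0
(3) want 1×BR +0rd +0wr — yes → AL1|MU1|ME1|BR0|rd1|wr0
(4) want 1×BR +2rd +0wr — FU → AL1|MU1|ME1|BR0|rd1|wr0
(5) want 1×MEM +1rd +1wr — WR_PORT → AL1|MU1|ME1|BR0|rd1|wr0
(6) want 1×BR +2rd +0wr — FU → AL1|MU1|ME1|BR0|rd1|wr0
(7) want 1×BR +1rd +0wr — FU → AL1|MU1|ME1|BR0|rd1|wr0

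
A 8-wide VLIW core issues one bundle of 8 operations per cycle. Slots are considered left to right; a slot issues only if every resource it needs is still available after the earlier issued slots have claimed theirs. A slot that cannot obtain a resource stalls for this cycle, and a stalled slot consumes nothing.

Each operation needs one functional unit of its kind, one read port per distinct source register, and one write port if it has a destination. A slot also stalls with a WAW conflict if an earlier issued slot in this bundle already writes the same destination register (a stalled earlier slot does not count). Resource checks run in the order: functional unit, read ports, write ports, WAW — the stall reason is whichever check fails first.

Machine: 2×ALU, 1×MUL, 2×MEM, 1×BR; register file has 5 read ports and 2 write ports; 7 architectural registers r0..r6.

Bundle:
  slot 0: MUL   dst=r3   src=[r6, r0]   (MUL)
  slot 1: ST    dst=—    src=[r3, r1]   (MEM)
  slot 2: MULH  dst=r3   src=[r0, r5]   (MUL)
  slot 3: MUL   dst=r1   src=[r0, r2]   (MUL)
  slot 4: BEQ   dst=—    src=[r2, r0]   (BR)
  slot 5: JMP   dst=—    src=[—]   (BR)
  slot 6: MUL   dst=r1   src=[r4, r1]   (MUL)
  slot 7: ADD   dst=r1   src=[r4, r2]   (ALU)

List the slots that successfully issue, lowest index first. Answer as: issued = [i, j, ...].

issued = [0, 1, 5]

(0) want 1×MUL +2rd +1wr — yes → AL2|MU0|ME2|BR1|rd3|wr1
(1) want 1×MEM +2rd +0wr — yes → AL2|MU0|ME1|BR1|rd1|wr1
(2) want 1×MUL +2rd +1wr — FU → AL2|MU0|ME1|BR1|rd1|wr1
(3) want 1×MUL +2rd +1wr — FU → AL2|MU0|ME1|BR1|rd1|wr1
(4) want 1×BR +2rd +0wr — RD_PORT → AL2|MU0|ME1|BR1|rd1|wr1
(5) want 1×BR +0rd +0wr — yes → AL2|MU0|ME1|BR0|rd1|wr1
(6) want 1×MUL +2rd +1wr — FU → AL2|MU0|ME1|BR0|rd1|wr1
(7) want 1×ALU +2rd +1wr — RD_PORT → AL2|MU0|ME1|BR0|rd1|wr1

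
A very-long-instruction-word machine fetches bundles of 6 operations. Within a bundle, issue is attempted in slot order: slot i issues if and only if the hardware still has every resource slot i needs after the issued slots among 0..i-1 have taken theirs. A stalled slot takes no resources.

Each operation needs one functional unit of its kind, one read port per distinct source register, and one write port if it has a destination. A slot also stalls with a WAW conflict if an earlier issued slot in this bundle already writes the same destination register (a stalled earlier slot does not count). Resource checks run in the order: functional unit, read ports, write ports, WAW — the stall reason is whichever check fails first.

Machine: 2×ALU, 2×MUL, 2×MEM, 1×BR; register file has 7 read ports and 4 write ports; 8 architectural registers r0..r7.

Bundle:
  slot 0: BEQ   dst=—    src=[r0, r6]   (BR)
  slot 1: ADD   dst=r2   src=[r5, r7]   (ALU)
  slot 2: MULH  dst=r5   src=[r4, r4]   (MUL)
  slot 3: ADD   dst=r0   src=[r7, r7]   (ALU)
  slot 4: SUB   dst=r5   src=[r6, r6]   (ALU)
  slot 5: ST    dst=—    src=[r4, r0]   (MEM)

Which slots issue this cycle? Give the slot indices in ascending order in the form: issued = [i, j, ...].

slot 0 (BR): ISSUE — free A2,Mu2,Ld2,B0 rp5 wp4
slot 1 (ALU): ISSUE — free A1,Mu2,Ld2,B0 rp3 wp3
slot 2 (MUL): ISSUE — free A1,Mu1,Ld2,B0 rp2 wp2
slot 3 (ALU): ISSUE — free A0,Mu1,Ld2,B0 rp1 wp1
slot 4 (ALU): stall FU — free A0,Mu1,Ld2,B0 rp1 wp1
slot 5 (MEM): stall RD_PORT — free A0,Mu1,Ld2,B0 rp1 wp1

issued = [0, 1, 2, 3]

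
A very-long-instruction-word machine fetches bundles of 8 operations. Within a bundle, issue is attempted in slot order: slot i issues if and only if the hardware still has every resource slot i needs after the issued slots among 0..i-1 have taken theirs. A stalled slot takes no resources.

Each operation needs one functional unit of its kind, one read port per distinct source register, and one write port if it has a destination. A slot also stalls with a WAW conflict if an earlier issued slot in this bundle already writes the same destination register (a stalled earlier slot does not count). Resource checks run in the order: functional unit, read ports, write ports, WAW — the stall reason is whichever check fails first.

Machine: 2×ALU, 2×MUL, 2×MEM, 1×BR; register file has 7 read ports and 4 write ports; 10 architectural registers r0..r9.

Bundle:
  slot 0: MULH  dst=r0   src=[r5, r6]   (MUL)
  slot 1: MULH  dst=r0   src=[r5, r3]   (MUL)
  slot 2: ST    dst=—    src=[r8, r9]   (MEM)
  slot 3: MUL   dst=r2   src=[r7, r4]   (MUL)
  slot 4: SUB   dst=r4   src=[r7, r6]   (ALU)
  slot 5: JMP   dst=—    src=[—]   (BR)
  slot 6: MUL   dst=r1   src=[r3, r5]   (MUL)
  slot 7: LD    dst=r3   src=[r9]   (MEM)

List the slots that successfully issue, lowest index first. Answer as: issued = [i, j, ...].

issued = [0, 2, 3, 5, 7]

slot 0 (MUL): ISSUE — free A2,Mu1,Ld2,B1 rp5 wp3
slot 1 (MUL): stall WAW — free A2,Mu1,Ld2,B1 rp5 wp3
slot 2 (MEM): ISSUE — free A2,Mu1,Ld1,B1 rp3 wp3
slot 3 (MUL): ISSUE — free A2,Mu0,Ld1,B1 rp1 wp2
slot 4 (ALU): stall RD_PORT — free A2,Mu0,Ld1,B1 rp1 wp2
slot 5 (BR): ISSUE — free A2,Mu0,Ld1,B0 rp1 wp2
slot 6 (MUL): stall FU — free A2,Mu0,Ld1,B0 rp1 wp2
slot 7 (MEM): ISSUE — free A2,Mu0,Ld0,B0 rp0 wp1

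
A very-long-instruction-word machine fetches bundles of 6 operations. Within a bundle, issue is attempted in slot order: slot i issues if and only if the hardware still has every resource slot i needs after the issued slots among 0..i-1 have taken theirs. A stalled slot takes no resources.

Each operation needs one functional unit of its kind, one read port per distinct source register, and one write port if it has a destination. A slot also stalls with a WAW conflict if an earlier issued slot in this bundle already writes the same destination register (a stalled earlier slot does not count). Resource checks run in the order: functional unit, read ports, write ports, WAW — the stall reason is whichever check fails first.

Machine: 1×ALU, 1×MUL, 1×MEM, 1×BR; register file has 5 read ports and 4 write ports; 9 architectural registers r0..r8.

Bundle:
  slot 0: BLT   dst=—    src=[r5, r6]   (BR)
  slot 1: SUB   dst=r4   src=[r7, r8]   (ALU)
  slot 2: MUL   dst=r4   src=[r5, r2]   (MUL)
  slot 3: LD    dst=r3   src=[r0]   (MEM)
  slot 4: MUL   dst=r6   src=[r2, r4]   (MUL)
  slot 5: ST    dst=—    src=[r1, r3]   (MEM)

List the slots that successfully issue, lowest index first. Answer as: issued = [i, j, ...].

[0] BR needs rd=2 wr=0: ok; after: ALU=1 MUL=1 MEM=1 BR=0, R=3, W=4
[1] ALU needs rd=2 wr=1: ok; after: ALU=0 MUL=1 MEM=1 BR=0, R=1, W=3
[2] MUL needs rd=2 wr=1: RD_PORT; after: ALU=0 MUL=1 MEM=1 BR=0, R=1, W=3
[3] MEM needs rd=1 wr=1: ok; after: ALU=0 MUL=1 MEM=0 BR=0, R=0, W=2
[4] MUL needs rd=2 wr=1: RD_PORT; after: ALU=0 MUL=1 MEM=0 BR=0, R=0, W=2
[5] MEM needs rd=2 wr=0: FU; after: ALU=0 MUL=1 MEM=0 BR=0, R=0, W=2

issued = [0, 1, 3]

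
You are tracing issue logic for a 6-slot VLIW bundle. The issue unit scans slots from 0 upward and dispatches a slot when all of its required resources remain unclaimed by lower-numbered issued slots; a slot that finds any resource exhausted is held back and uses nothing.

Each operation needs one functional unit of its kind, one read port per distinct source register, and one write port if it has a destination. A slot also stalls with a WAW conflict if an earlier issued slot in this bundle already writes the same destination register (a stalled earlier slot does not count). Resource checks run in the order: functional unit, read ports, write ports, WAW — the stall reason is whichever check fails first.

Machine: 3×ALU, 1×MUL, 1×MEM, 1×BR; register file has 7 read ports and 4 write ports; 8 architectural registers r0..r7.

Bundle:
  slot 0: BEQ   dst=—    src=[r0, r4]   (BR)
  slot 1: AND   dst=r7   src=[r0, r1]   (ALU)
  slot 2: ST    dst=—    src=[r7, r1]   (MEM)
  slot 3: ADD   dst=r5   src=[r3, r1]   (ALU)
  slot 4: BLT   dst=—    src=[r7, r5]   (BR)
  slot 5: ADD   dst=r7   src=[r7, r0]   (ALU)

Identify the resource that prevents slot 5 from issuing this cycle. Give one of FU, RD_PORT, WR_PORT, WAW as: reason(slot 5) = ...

reason(slot 5) = RD_PORT

  0. BR ⇒ go  {3A/1Mu/1Ld/0B | 5r 4w}
  1. ALU→r7 ⇒ go  {2A/1Mu/1Ld/0B | 3r 3w}
  2. MEM ⇒ go  {2A/1Mu/0Ld/0B | 1r 3w}
  3. ALU→r5 ⇒ no(RD_PORT)  {2A/1Mu/0Ld/0B | 1r 3w}
  4. BR ⇒ no(FU)  {2A/1Mu/0Ld/0B | 1r 3w}
  5. ALU→r7 ⇒ no(RD_PORT)  {2A/1Mu/0Ld/0B | 1r 3w}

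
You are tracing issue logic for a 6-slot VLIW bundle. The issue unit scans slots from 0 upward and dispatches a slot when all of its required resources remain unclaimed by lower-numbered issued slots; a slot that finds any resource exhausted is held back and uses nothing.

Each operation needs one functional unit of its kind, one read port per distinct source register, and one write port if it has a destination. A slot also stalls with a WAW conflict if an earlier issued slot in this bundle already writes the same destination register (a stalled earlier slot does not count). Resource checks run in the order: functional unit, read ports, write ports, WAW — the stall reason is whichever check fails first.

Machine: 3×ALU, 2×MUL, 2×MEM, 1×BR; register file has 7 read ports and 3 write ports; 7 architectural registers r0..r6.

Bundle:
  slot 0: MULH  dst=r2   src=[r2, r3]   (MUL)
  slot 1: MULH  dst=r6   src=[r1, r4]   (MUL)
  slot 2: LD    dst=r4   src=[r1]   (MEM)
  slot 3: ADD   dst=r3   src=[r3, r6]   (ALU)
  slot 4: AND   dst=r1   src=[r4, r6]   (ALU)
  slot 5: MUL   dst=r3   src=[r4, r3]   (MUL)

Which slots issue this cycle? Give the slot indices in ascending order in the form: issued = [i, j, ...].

[0] MUL needs rd=2 wr=1: ok; after: ALU=3 MUL=1 MEM=2 BR=1, R=5, W=2
[1] MUL needs rd=2 wr=1: ok; after: ALU=3 MUL=0 MEM=2 BR=1, R=3, W=1
[2] MEM needs rd=1 wr=1: ok; after: ALU=3 MUL=0 MEM=1 BR=1, R=2, W=0
[3] ALU needs rd=2 wr=1: WR_PORT; after: ALU=3 MUL=0 MEM=1 BR=1, R=2, W=0
[4] ALU needs rd=2 wr=1: WR_PORT; after: ALU=3 MUL=0 MEM=1 BR=1, R=2, W=0
[5] MUL needs rd=2 wr=1: FU; after: ALU=3 MUL=0 MEM=1 BR=1, R=2, W=0

issued = [0, 1, 2]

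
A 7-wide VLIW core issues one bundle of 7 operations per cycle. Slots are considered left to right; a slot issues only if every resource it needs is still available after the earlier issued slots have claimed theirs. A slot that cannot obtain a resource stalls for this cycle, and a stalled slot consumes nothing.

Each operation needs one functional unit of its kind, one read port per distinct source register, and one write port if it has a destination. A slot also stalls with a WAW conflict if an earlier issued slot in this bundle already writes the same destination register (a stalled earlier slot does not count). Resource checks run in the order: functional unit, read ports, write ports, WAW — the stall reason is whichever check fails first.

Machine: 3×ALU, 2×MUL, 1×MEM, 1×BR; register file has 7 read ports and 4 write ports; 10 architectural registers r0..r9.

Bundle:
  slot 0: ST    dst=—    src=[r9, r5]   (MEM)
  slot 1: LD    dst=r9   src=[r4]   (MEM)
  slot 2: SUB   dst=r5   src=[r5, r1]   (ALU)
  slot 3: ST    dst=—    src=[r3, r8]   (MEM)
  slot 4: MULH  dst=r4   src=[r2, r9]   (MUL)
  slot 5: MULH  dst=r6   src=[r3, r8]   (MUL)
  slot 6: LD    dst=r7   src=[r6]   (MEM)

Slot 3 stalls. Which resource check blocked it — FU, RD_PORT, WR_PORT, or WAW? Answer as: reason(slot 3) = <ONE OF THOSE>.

reason(slot 3) = FU

[0] MEM needs rd=2 wr=0: ok; after: ALU=3 MUL=2 MEM=0 BR=1, R=5, W=4
[1] MEM needs rd=1 wr=1: FU; after: ALU=3 MUL=2 MEM=0 BR=1, R=5, W=4
[2] ALU needs rd=2 wr=1: ok; after: ALU=2 MUL=2 MEM=0 BR=1, R=3, W=3
[3] MEM needs rd=2 wr=0: FU; after: ALU=2 MUL=2 MEM=0 BR=1, R=3, W=3
[4] MUL needs rd=2 wr=1: ok; after: ALU=2 MUL=1 MEM=0 BR=1, R=1, W=2
[5] MUL needs rd=2 wr=1: RD_PORT; after: ALU=2 MUL=1 MEM=0 BR=1, R=1, W=2
[6] MEM needs rd=1 wr=1: FU; after: ALU=2 MUL=1 MEM=0 BR=1, R=1, W=2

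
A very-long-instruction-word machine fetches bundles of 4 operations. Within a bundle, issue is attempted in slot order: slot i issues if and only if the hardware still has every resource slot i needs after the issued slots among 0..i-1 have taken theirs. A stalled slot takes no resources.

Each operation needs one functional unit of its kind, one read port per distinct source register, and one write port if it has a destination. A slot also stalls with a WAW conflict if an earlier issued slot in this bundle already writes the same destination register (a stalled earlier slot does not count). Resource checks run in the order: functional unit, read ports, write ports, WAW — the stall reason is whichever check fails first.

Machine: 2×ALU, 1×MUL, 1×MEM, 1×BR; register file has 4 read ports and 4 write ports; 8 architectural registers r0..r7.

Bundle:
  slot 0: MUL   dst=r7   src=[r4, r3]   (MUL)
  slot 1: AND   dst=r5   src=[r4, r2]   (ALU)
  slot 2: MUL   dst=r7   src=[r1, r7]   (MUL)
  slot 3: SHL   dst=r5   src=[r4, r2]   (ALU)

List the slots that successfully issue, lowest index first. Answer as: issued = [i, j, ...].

issued = [0, 1]

  0. MUL→r7 ⇒ go  {2A/0Mu/1Ld/1B | 2r 3w}
  1. ALU→r5 ⇒ go  {1A/0Mu/1Ld/1B | 0r 2w}
  2. MUL→r7 ⇒ no(FU)  {1A/0Mu/1Ld/1B | 0r 2w}
  3. ALU→r5 ⇒ no(RD_PORT)  {1A/0Mu/1Ld/1B | 0r 2w}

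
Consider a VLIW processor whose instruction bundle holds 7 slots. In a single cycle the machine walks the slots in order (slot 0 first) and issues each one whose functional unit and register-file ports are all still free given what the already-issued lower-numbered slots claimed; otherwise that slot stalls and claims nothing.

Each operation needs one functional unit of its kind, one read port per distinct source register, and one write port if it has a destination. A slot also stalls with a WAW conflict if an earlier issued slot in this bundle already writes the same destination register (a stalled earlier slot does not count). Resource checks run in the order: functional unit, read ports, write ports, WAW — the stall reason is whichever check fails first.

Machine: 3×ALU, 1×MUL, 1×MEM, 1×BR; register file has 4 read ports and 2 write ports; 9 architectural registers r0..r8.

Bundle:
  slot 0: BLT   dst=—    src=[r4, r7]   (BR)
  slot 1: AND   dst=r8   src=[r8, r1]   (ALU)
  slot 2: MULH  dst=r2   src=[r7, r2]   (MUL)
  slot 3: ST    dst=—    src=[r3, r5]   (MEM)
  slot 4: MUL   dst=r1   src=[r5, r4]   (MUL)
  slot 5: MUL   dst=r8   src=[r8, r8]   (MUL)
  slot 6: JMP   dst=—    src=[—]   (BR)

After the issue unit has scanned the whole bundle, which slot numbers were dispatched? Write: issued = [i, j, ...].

issued = [0, 1]

  0. BR ⇒ go  {3A/1Mu/1Ld/0B | 2r 2w}
  1. ALU→r8 ⇒ go  {2A/1Mu/1Ld/0B | 0r 1w}
  2. MUL→r2 ⇒ no(RD_PORT)  {2A/1Mu/1Ld/0B | 0r 1w}
  3. MEM ⇒ no(RD_PORT)  {2A/1Mu/1Ld/0B | 0r 1w}
  4. MUL→r1 ⇒ no(RD_PORT)  {2A/1Mu/1Ld/0B | 0r 1w}
  5. MUL→r8 ⇒ no(RD_PORT)  {2A/1Mu/1Ld/0B | 0r 1w}
  6. BR ⇒ no(FU)  {2A/1Mu/1Ld/0B | 0r 1w}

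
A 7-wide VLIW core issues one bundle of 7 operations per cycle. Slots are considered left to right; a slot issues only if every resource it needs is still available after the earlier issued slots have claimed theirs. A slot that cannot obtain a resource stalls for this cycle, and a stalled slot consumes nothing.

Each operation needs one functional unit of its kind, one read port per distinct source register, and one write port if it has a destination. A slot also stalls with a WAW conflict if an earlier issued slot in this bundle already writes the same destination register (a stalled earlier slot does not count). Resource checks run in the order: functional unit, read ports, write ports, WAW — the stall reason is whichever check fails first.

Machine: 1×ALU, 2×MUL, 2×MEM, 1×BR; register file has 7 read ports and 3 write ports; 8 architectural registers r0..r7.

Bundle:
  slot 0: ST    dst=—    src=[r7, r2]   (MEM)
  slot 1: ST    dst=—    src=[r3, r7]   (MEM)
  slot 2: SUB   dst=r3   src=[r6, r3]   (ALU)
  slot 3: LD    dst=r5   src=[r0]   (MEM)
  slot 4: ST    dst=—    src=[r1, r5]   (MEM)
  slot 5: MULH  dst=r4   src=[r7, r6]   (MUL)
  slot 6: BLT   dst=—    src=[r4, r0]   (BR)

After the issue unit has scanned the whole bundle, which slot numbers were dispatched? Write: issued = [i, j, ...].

  0. MEM ⇒ go  {1A/2Mu/1Ld/1B | 5r 3w}
  1. MEM ⇒ go  {1A/2Mu/0Ld/1B | 3r 3w}
  2. ALU→r3 ⇒ go  {0A/2Mu/0Ld/1B | 1r 2w}
  3. MEM→r5 ⇒ no(FU)  {0A/2Mu/0Ld/1B | 1r 2w}
  4. MEM ⇒ no(FU)  {0A/2Mu/0Ld/1B | 1r 2w}
  5. MUL→r4 ⇒ no(RD_PORT)  {0A/2Mu/0Ld/1B | 1r 2w}
  6. BR ⇒ no(RD_PORT)  {0A/2Mu/0Ld/1B | 1r 2w}

issued = [0, 1, 2]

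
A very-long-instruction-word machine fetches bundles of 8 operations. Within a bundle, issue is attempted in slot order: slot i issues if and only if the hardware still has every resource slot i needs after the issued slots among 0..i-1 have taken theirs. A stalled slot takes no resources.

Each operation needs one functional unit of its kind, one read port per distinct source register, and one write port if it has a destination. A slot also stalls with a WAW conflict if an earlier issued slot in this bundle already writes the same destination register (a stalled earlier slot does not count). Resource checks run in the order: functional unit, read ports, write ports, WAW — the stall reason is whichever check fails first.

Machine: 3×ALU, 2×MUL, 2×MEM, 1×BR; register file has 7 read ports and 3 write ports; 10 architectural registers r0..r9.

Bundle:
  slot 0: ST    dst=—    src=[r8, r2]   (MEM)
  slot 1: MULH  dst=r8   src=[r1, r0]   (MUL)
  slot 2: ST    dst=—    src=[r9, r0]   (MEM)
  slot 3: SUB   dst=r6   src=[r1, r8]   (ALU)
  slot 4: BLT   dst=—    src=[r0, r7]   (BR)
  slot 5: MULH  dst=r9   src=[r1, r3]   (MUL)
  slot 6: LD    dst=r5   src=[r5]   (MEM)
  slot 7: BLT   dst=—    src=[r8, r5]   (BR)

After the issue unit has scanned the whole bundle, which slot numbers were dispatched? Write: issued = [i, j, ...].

issued = [0, 1, 2]

[0] MEM needs rd=2 wr=0: ok; after: ALU=3 MUL=2 MEM=1 BR=1, R=5, W=3
[1] MUL needs rd=2 wr=1: ok; after: ALU=3 MUL=1 MEM=1 BR=1, R=3, W=2
[2] MEM needs rd=2 wr=0: ok; after: ALU=3 MUL=1 MEM=0 BR=1, R=1, W=2
[3] ALU needs rd=2 wr=1: RD_PORT; after: ALU=3 MUL=1 MEM=0 BR=1, R=1, W=2
[4] BR needs rd=2 wr=0: RD_PORT; after: ALU=3 MUL=1 MEM=0 BR=1, R=1, W=2
[5] MUL needs rd=2 wr=1: RD_PORT; after: ALU=3 MUL=1 MEM=0 BR=1, R=1, W=2
[6] MEM needs rd=1 wr=1: FU; after: ALU=3 MUL=1 MEM=0 BR=1, R=1, W=2
[7] BR needs rd=2 wr=0: RD_PORT; after: ALU=3 MUL=1 MEM=0 BR=1, R=1, W=2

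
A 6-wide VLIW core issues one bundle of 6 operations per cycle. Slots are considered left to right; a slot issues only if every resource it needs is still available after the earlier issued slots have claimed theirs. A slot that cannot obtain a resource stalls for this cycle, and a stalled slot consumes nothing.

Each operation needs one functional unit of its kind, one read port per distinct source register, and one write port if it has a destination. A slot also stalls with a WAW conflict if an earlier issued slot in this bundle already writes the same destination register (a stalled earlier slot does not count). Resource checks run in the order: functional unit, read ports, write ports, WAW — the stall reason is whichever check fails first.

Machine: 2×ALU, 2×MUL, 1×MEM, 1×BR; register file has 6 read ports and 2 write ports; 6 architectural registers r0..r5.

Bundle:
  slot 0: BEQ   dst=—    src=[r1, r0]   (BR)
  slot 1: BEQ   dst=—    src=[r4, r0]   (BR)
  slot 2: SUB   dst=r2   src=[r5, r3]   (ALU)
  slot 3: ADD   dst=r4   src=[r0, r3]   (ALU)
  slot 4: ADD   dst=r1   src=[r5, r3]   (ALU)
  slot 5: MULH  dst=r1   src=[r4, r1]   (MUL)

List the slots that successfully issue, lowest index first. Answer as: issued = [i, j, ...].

issued = [0, 2, 3]

  0. BR ⇒ go  {2A/2Mu/1Ld/0B | 4r 2w}
  1. BR ⇒ no(FU)  {2A/2Mu/1Ld/0B | 4r 2w}
  2. ALU→r2 ⇒ go  {1A/2Mu/1Ld/0B | 2r 1w}
  3. ALU→r4 ⇒ go  {0A/2Mu/1Ld/0B | 0r 0w}
  4. ALU→r1 ⇒ no(FU)  {0A/2Mu/1Ld/0B | 0r 0w}
  5. MUL→r1 ⇒ no(RD_PORT)  {0A/2Mu/1Ld/0B | 0r 0w}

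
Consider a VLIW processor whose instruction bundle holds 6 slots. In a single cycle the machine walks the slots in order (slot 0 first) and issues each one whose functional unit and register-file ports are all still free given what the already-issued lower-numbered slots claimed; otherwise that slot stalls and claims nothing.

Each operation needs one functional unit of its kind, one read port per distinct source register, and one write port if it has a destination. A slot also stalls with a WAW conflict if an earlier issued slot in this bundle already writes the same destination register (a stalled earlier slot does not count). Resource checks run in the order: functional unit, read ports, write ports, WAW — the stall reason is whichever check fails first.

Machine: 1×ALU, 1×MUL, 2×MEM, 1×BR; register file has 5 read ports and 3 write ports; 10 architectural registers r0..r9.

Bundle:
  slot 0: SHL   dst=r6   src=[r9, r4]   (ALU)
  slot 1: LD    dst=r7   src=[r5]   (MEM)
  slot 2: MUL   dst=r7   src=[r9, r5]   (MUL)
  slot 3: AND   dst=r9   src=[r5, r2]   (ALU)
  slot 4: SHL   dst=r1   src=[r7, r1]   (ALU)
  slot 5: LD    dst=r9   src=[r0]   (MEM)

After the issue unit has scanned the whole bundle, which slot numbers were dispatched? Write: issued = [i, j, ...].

slot 0 (ALU): ISSUE — free A0,Mu1,Ld2,B1 rp3 wp2
slot 1 (MEM): ISSUE — free A0,Mu1,Ld1,B1 rp2 wp1
slot 2 (MUL): stall WAW — free A0,Mu1,Ld1,B1 rp2 wp1
slot 3 (ALU): stall FU — free A0,Mu1,Ld1,B1 rp2 wp1
slot 4 (ALU): stall FU — free A0,Mu1,Ld1,B1 rp2 wp1
slot 5 (MEM): ISSUE — free A0,Mu1,Ld0,B1 rp1 wp0

issued = [0, 1, 5]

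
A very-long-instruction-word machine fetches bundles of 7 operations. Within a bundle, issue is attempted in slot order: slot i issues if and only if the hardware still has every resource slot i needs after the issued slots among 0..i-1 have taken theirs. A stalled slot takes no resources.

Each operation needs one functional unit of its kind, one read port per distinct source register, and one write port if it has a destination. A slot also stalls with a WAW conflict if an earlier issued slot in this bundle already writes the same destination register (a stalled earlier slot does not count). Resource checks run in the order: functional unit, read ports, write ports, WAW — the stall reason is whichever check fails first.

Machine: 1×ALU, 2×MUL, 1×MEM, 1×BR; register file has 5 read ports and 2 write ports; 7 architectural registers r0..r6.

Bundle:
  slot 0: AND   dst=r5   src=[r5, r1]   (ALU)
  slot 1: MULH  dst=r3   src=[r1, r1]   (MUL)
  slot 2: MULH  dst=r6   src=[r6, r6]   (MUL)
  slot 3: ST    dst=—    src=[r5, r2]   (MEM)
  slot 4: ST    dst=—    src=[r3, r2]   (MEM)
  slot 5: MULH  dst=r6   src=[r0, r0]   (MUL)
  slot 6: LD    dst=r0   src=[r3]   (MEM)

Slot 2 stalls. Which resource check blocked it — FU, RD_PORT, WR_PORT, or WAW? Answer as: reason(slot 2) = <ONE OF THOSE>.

reason(slot 2) = WR_PORT

slot 0 (ALU): ISSUE — free A0,Mu2,Ld1,B1 rp3 wp1
slot 1 (MUL): ISSUE — free A0,Mu1,Ld1,B1 rp2 wp0
slot 2 (MUL): stall WR_PORT — free A0,Mu1,Ld1,B1 rp2 wp0
slot 3 (MEM): ISSUE — free A0,Mu1,Ld0,B1 rp0 wp0
slot 4 (MEM): stall FU — free A0,Mu1,Ld0,B1 rp0 wp0
slot 5 (MUL): stall RD_PORT — free A0,Mu1,Ld0,B1 rp0 wp0
slot 6 (MEM): stall FU — free A0,Mu1,Ld0,B1 rp0 wp0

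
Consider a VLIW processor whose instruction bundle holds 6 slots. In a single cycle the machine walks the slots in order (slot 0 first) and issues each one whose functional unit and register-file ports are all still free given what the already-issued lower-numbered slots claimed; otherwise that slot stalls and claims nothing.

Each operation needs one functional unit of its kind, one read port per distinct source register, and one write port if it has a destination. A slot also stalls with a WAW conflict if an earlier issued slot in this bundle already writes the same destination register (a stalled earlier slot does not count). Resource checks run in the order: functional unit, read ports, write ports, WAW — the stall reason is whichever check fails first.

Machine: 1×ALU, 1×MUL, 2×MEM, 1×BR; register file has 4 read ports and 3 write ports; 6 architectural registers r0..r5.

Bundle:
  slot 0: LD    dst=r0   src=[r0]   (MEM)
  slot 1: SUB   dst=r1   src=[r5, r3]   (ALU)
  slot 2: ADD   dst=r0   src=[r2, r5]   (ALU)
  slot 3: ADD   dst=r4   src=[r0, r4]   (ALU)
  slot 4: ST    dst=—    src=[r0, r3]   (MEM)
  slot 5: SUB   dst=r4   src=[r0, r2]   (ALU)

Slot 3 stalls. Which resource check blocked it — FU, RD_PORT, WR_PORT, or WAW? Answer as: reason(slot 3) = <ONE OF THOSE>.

slot 0 (MEM): ISSUE — free A1,Mu1,Ld1,B1 rp3 wp2
slot 1 (ALU): ISSUE — free A0,Mu1,Ld1,B1 rp1 wp1
slot 2 (ALU): stall FU — free A0,Mu1,Ld1,B1 rp1 wp1
slot 3 (ALU): stall FU — free A0,Mu1,Ld1,B1 rp1 wp1
slot 4 (MEM): stall RD_PORT — free A0,Mu1,Ld1,B1 rp1 wp1
slot 5 (ALU): stall FU — free A0,Mu1,Ld1,B1 rp1 wp1

reason(slot 3) = FU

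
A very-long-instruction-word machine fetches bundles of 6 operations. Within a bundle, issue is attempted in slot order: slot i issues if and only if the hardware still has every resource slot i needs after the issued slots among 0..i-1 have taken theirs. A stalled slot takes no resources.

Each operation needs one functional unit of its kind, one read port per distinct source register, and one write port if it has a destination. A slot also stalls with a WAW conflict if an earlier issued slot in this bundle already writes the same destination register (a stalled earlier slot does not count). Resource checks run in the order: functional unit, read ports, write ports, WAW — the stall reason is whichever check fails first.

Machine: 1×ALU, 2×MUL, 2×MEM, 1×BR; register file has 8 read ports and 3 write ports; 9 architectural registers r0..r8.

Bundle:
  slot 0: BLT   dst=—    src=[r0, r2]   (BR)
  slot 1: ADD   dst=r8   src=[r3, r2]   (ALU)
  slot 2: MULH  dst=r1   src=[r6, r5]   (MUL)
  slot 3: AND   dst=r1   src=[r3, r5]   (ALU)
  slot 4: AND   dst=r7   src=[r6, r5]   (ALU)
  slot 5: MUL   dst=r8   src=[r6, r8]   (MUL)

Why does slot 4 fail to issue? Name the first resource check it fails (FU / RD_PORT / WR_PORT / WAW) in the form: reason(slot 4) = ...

(0) want 1×BR +2rd +0wr — yes → AL1|MU2|ME2|BR0|rd6|wr3
(1) want 1×ALU +2rd +1wr — yes → AL0|MU2|ME2|BR0|rd4|wr2
(2) want 1×MUL +2rd +1wr — yes → AL0|MU1|ME2|BR0|rd2|wr1
(3) want 1×ALU +2rd +1wr — FU → AL0|MU1|ME2|BR0|rd2|wr1
(4) want 1×ALU +2rd +1wr — FU → AL0|MU1|ME2|BR0|rd2|wr1
(5) want 1×MUL +2rd +1wr — WAW → AL0|MU1|ME2|BR0|rd2|wr1

reason(slot 4) = FU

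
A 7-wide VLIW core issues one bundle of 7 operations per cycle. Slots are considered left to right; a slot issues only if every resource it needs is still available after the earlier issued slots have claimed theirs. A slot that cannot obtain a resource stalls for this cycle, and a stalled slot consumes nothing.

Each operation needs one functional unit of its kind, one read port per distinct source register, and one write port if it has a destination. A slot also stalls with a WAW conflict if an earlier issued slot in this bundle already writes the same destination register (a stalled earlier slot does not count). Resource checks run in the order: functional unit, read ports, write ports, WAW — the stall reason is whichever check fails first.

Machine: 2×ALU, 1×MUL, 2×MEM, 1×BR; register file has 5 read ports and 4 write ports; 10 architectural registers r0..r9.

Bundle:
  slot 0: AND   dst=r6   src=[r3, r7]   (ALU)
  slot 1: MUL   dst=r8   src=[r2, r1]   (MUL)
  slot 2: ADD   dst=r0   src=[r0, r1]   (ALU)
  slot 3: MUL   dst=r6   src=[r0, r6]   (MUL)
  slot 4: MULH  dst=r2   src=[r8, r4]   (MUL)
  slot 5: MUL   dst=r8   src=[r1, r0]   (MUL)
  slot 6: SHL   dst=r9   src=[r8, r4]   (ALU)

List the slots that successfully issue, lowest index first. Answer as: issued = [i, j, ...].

issued = [0, 1]

#0 ALU src=r3,r7 dispatched  <A:1 Mu:1 Ld:2 B:1 rd:3 wr:3>
#1 MUL src=r2,r1 dispatched  <A:1 Mu:0 Ld:2 B:1 rd:1 wr:2>
#2 ALU src=r0,r1 held:RD_PORT  <A:1 Mu:0 Ld:2 B:1 rd:1 wr:2>
#3 MUL src=r0,r6 held:FU  <A:1 Mu:0 Ld:2 B:1 rd:1 wr:2>
#4 MUL src=r8,r4 held:FU  <A:1 Mu:0 Ld:2 B:1 rd:1 wr:2>
#5 MUL src=r1,r0 held:FU  <A:1 Mu:0 Ld:2 B:1 rd:1 wr:2>
#6 ALU src=r8,r4 held:RD_PORT  <A:1 Mu:0 Ld:2 B:1 rd:1 wr:2>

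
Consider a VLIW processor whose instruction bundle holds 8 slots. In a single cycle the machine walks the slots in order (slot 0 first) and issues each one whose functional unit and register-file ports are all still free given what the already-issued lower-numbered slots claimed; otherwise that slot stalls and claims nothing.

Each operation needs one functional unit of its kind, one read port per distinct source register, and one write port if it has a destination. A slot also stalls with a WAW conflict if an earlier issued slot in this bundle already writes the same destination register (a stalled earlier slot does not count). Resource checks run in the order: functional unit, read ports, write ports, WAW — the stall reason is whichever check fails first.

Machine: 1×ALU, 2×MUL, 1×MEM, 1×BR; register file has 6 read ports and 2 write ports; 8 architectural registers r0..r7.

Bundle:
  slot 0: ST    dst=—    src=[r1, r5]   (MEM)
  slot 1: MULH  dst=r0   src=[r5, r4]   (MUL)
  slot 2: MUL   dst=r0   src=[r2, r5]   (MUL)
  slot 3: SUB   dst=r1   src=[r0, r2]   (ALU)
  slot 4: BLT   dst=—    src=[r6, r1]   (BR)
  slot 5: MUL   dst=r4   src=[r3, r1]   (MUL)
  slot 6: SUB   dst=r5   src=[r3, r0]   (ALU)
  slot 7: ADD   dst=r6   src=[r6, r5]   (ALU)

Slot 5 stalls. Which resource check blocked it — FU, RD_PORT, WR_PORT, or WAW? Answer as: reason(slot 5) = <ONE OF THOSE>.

  0. MEM ⇒ go  {1A/2Mu/0Ld/1B | 4r 2w}
  1. MUL→r0 ⇒ go  {1A/1Mu/0Ld/1B | 2r 1w}
  2. MUL→r0 ⇒ no(WAW)  {1A/1Mu/0Ld/1B | 2r 1w}
  3. ALU→r1 ⇒ go  {0A/1Mu/0Ld/1B | 0r 0w}
  4. BR ⇒ no(RD_PORT)  {0A/1Mu/0Ld/1B | 0r 0w}
  5. MUL→r4 ⇒ no(RD_PORT)  {0A/1Mu/0Ld/1B | 0r 0w}
  6. ALU→r5 ⇒ no(FU)  {0A/1Mu/0Ld/1B | 0r 0w}
  7. ALU→r6 ⇒ no(FU)  {0A/1Mu/0Ld/1B | 0r 0w}

reason(slot 5) = RD_PORT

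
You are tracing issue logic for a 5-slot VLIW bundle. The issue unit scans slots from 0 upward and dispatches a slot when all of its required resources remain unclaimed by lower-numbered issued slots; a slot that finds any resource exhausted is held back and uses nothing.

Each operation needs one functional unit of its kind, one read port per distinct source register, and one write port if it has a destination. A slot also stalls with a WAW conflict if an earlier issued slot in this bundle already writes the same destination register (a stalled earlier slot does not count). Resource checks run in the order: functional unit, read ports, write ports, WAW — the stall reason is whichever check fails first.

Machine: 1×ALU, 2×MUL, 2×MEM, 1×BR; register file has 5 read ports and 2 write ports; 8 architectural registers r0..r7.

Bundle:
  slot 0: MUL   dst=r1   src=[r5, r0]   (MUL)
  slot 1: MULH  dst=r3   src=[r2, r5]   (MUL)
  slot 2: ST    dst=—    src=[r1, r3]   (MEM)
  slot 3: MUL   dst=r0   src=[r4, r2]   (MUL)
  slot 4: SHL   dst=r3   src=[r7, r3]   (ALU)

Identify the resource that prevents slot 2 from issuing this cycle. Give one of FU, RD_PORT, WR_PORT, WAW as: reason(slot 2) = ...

(0) want 1×MUL +2rd +1wr — yes → AL1|MU1|ME2|BR1|rd3|wr1
(1) want 1×MUL +2rd +1wr — yes → AL1|MU0|ME2|BR1|rd1|wr0
(2) want 1×MEM +2rd +0wr — RD_PORT → AL1|MU0|ME2|BR1|rd1|wr0
(3) want 1×MUL +2rd +1wr — FU → AL1|MU0|ME2|BR1|rd1|wr0
(4) want 1×ALU +2rd +1wr — RD_PORT → AL1|MU0|ME2|BR1|rd1|wr0

reason(slot 2) = RD_PORT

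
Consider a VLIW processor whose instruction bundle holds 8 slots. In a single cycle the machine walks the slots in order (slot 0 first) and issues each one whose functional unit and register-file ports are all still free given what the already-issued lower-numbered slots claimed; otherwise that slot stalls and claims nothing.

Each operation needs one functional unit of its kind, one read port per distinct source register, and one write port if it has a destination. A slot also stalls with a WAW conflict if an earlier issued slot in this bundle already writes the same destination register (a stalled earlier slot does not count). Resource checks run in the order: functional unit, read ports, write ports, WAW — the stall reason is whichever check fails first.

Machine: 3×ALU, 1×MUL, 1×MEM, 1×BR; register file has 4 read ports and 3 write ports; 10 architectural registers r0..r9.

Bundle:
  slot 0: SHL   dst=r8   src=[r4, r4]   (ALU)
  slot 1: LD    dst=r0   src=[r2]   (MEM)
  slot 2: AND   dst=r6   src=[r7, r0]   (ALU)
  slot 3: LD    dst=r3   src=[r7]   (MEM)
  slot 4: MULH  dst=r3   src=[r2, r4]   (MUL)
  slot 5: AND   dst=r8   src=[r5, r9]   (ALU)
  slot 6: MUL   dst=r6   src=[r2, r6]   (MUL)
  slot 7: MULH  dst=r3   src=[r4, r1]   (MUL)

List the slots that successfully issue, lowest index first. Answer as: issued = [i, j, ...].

#0 ALU src=r4,r4 dispatched  <A:2 Mu:1 Ld:1 B:1 rd:3 wr:2>
#1 MEM src=r2 dispatched  <A:2 Mu:1 Ld:0 B:1 rd:2 wr:1>
#2 ALU src=r7,r0 dispatched  <A:1 Mu:1 Ld:0 B:1 rd:0 wr:0>
#3 MEM src=r7 held:FU  <A:1 Mu:1 Ld:0 B:1 rd:0 wr:0>
#4 MUL src=r2,r4 held:RD_PORT  <A:1 Mu:1 Ld:0 B:1 rd:0 wr:0>
#5 ALU src=r5,r9 held:RD_PORT  <A:1 Mu:1 Ld:0 B:1 rd:0 wr:0>
#6 MUL src=r2,r6 held:RD_PORT  <A:1 Mu:1 Ld:0 B:1 rd:0 wr:0>
#7 MUL src=r4,r1 held:RD_PORT  <A:1 Mu:1 Ld:0 B:1 rd:0 wr:0>

issued = [0, 1, 2]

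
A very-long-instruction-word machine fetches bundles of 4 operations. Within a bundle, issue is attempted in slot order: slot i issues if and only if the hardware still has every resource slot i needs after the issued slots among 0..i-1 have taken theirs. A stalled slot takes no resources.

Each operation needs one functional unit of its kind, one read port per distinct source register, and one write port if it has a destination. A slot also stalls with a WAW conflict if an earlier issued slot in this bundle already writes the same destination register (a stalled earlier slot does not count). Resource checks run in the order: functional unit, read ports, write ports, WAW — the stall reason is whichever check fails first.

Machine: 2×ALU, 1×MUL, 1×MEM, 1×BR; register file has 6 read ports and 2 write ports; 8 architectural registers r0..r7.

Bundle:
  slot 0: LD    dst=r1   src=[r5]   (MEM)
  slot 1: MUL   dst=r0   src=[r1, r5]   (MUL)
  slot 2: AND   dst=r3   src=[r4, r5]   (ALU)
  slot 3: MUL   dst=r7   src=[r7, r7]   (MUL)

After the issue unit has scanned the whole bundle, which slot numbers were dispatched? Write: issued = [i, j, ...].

#0 MEM src=r5 dispatched  <A:2 Mu:1 Ld:0 B:1 rd:5 wr:1>
#1 MUL src=r1,r5 dispatched  <A:2 Mu:0 Ld:0 B:1 rd:3 wr:0>
#2 ALU src=r4,r5 held:WR_PORT  <A:2 Mu:0 Ld:0 B:1 rd:3 wr:0>
#3 MUL src=r7,r7 held:FU  <A:2 Mu:0 Ld:0 B:1 rd:3 wr:0>

issued = [0, 1]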